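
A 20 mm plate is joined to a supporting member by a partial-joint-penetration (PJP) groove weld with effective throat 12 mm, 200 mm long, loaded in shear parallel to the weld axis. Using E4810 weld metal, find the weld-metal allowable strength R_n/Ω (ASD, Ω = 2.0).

R_n/Ω ≈ 346 kN

E48XX → F_EXX = 480 MPa.
Effective throat (given) t_e = 12 mm.
A_we = 12 × 200 = 2400 mm².
F_nw = 0.6 F_EXX = 288 MPa.
R_n/Ω = (288 × 2400) / 2.0 × 10⁻³ = 345.6 kN.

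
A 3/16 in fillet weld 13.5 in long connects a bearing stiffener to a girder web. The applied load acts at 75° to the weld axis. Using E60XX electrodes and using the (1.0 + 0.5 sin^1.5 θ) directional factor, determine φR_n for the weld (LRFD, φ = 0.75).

φR_n ≈ 71.3 kips

E60XX → F_EXX = 60 ksi.
t_e = 0.707 × 0.1875 = 0.1326 in; A_we = 0.1326 × 13.5 = 1.79 in².
Directional factor: 1.0 + 0.5 sin^1.5(75°) = 1.475.
F_nw = 0.6 × 60 × 1.475 = 53.09 ksi.
φR_n = 0.75 × 53.09 × 1.79 = 71.25 kips.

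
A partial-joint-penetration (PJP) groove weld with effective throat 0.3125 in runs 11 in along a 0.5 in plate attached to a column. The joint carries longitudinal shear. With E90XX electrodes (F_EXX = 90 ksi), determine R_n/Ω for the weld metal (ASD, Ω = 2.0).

Effective throat (given) t_e = 0.3125 in.
A_we = 0.3125 × 11 = 3.438 in².
F_nw = 0.6 F_EXX = 54 ksi.
R_n/Ω = (54 × 3.438) / 2.0 = 92.81 kip.

R_n/Ω ≈ 92.8 kip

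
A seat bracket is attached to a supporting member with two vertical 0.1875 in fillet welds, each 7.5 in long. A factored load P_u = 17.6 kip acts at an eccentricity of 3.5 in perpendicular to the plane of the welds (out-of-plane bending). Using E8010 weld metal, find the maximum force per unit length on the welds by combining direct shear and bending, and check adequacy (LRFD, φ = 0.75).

E80XX → F_EXX = 80 ksi.
L_w = 2 × 7.5 = 15 in; section modulus (unit throat) S = 2 × L²/6 = 18.75 in².
Direct shear f_v = P/L_w = 17.6/15 = 1.173 kip/in.
Moment M = P × e = 17.6 × 3.5 = 61.6 kip·in; bending f_b = M/S = 3.285 kip/in.
f_max = √(f_v² + f_b²) = √(1.173² + 3.285²) = 3.489 kip/in.
φr_n = 0.75 × 0.6 × 80 × (0.707 × 0.1875) = 4.772 kip/in → adequate.

f_max ≈ 3.49 kip/in; adequate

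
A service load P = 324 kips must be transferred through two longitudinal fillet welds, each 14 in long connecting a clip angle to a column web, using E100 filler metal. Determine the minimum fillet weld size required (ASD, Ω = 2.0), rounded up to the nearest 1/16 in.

E100XX → F_EXX = 100 ksi.
Total weld length L = 28 in.
Required throat t_e = P × Ω / (0.6 F_EXX × L) = 324 × 2.0 / (0.6 × 100 × 28) = 0.3857 in.
Required leg w = t_e / 0.707 = 0.5456 in → use 9/16 in.

w = 9/16 in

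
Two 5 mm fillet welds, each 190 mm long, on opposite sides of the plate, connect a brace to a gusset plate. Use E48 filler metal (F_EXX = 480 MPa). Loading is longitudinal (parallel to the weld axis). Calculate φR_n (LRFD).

Effective throat t_e = 0.707 × 5 = 3.535 mm.
Total length L = 380 mm; A_we = 3.535 × 380 = 1343 mm².
F_nw = 0.6 F_EXX = 0.6 × 480 = 288 MPa.
φR_n = 0.75 × 288 × 1343 × 10⁻³ = 290.2 kN.

φR_n ≈ 290 kN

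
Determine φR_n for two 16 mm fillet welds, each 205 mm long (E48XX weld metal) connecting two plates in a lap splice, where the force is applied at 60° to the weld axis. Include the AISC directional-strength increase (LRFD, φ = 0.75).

φR_n ≈ 1410 kN

E48XX → F_EXX = 480 MPa.
t_e = 0.707 × 16 = 11.31 mm; A_we = 11.31 × 410 = 4638 mm².
Directional factor: 1.0 + 0.5 sin^1.5(60°) = 1.403.
F_nw = 0.6 × 480 × 1.403 = 404.1 MPa.
φR_n = 0.75 × 404.1 × 4638 × 10⁻³ = 1405 kN.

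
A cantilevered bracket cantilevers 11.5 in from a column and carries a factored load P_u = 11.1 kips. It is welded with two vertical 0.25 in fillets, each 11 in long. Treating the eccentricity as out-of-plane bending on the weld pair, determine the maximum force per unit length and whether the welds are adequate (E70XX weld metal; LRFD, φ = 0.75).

f_max ≈ 3.2 kip/in; adequate

E70XX → F_EXX = 70 ksi.
L_w = 2 × 11 = 22 in; section modulus (unit throat) S = 2 × L²/6 = 40.33 in².
Direct shear f_v = P/L_w = 11.1/22 = 0.5045 kip/in.
Moment M = P × e = 11.1 × 11.5 = 127.65 kip·in; bending f_b = M/S = 3.165 kip/in.
f_max = √(f_v² + f_b²) = √(0.5045² + 3.165²) = 3.205 kip/in.
φr_n = 0.75 × 0.6 × 70 × (0.707 × 0.25) = 5.568 kip/in → adequate.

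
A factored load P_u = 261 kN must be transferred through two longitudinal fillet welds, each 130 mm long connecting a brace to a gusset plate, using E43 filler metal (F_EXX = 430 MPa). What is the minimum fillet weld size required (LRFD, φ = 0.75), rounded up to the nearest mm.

w = 8 mm

Total weld length L = 260 mm.
Required throat t_e = P_u / (φ × 0.6 F_EXX × L) = 261 / (0.75 × 0.6 × 430 × 260 × 10⁻³) = 5.188 mm.
Required leg w = t_e / 0.707 = 7.338 mm → use 8 mm.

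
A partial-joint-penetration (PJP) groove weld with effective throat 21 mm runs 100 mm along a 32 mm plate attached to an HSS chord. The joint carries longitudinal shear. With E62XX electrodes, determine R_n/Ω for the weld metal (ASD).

E62XX → F_EXX = 620 MPa.
Effective throat (given) t_e = 21 mm.
A_we = 21 × 100 = 2100 mm².
F_nw = 0.6 F_EXX = 372 MPa.
R_n/Ω = (372 × 2100) / 2.0 × 10⁻³ = 390.6 kN.

R_n/Ω ≈ 391 kN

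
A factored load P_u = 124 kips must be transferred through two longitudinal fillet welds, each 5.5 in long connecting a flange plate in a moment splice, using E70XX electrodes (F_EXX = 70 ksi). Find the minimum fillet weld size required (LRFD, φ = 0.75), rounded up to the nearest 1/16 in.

w = 9/16 in

Total weld length L = 11 in.
Required throat t_e = P_u / (φ × 0.6 F_EXX × L) = 124 / (0.75 × 0.6 × 70 × 11) = 0.3579 in.
Required leg w = t_e / 0.707 = 0.5062 in → use 9/16 in.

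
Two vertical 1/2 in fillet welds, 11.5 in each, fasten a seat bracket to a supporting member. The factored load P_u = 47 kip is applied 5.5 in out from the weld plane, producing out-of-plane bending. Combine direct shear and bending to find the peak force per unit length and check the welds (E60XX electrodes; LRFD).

f_max ≈ 6.21 kip/in; adequate

E60XX → F_EXX = 60 ksi.
L_w = 2 × 11.5 = 23 in; section modulus (unit throat) S = 2 × L²/6 = 44.08 in².
Direct shear f_v = P/L_w = 47/23 = 2.043 kip/in.
Moment M = P × e = 47 × 5.5 = 258.5 kip·in; bending f_b = M/S = 5.864 kip/in.
f_max = √(f_v² + f_b²) = √(2.043² + 5.864²) = 6.21 kip/in.
φr_n = 0.75 × 0.6 × 60 × (0.707 × 0.5) = 9.544 kip/in → adequate.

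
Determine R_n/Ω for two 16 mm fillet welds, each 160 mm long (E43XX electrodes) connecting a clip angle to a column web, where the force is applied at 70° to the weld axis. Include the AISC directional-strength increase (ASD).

R_n/Ω ≈ 680 kN

E43XX → F_EXX = 430 MPa.
t_e = 0.707 × 16 = 11.31 mm; A_we = 11.31 × 320 = 3620 mm².
Directional factor: 1.0 + 0.5 sin^1.5(70°) = 1.455.
F_nw = 0.6 × 430 × 1.455 = 375.5 MPa.
R_n/Ω = (375.5 × 3620) / 2.0 × 10⁻³ = 679.6 kN.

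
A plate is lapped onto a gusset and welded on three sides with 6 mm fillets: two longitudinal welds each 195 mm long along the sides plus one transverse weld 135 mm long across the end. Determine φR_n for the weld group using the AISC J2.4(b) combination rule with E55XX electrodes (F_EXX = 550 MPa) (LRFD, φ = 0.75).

t_e = 0.707 × 6 = 4.242 mm.
R_nwl = 0.6 × 550 × 4.242 × 390 × 10⁻³ = 545.9 kN (longitudinal, 2 welds).
R_nwt = 0.6 × 550 × 4.242 × 135 × 10⁻³ = 189 kN (transverse, base value).
(i) R_nwl + R_nwt = 734.9 kN; (ii) 0.85 R_nwl + 1.5 R_nwt = 747.5 kN.
R_n = max = 747.5 kN [governs: (ii)]; φR_n = 560.6 kN.

φR_n ≈ 561 kN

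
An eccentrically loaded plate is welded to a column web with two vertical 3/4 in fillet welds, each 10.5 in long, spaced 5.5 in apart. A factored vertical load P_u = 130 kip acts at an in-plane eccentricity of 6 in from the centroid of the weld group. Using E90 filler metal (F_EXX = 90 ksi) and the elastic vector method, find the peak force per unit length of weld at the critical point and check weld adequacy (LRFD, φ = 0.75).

Total weld length L_w = 21 in. Treat welds as unit-width lines.
Polar moment about centroid: J = 2[d³/12 + d(b/2)²] = 2[10.5³/12 + 10.5×2.75²] = 351.8 in³.
Direct shear f_v = P/L_w = 130 / 21 = 6.19 kip/in (vertical).
Torsion M = P·e = 130 × 6 = 780 kip·in.
Critical point at (x, y) = (2.75, 5.25) from centroid. f_tx = M·y/J = 11.64 kip/in; f_ty = M·x/J = 6.098 kip/in.
Resultant f_max = √[f_tx² + (f_v + f_ty)²] = √[11.64² + (6.19 + 6.098)²] = 16.93 kip/in.
Capacity per unit length: φr_n = 0.75 × 0.6 × 90 × (0.707 × 0.75) = 21.48 kip/in.
16.93 ≤ 21.48 → adequate.

f_max ≈ 16.9 kip/in; adequate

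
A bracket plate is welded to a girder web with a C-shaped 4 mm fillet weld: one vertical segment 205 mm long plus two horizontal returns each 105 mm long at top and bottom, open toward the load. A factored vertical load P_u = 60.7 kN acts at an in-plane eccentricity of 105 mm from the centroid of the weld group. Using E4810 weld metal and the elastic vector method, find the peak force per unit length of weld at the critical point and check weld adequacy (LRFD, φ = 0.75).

E48XX → F_EXX = 480 MPa.
Total weld length L_w = 415 mm. Treat welds as unit-width lines.
Centroid: x̄ = 2×105×52.5 / 415 = 26.57 mm from the vertical weld.
Polar moment about centroid: J = I_x + I_y = [205³/12 + 2×105×102.5²] + [205×26.57² + 2(105³/12 + 105×25.93²)] = 3403000 mm³.
Direct shear f_v = P/L_w = 60.7×10³ / 415 = 146.3 N/mm (vertical).
Torsion M = P·e = 60.7×10³ × 105 = 6373500 N·mm.
Critical point at (x, y) = (78.43, 102.5) from centroid. f_tx = M·y/J = 192 N/mm; f_ty = M·x/J = 146.9 N/mm.
Resultant f_max = √[f_tx² + (f_v + f_ty)²] = √[192² + (146.3 + 146.9)²] = 350.4 N/mm.
Capacity per unit length: φr_n = 0.75 × 0.6 × 480 × (0.707 × 4) = 610.8 N/mm.
350.4 ≤ 610.8 → adequate.

f_max ≈ 350 N/mm; adequate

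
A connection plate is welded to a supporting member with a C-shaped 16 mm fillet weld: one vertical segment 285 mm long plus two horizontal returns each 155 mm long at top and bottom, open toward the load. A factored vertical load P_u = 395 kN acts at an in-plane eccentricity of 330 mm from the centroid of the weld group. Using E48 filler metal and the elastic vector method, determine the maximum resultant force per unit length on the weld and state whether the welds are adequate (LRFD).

f_max ≈ 2910 N/mm; NOT adequate

E48XX → F_EXX = 480 MPa.
Total weld length L_w = 595 mm. Treat welds as unit-width lines.
Centroid: x̄ = 2×155×77.5 / 595 = 40.38 mm from the vertical weld.
Polar moment about centroid: J = I_x + I_y = [285³/12 + 2×155×142.5²] + [285×40.38² + 2(155³/12 + 155×37.12²)] = 9737000 mm³.
Direct shear f_v = P/L_w = 395×10³ / 595 = 663.9 N/mm (vertical).
Torsion M = P·e = 395×10³ × 330 = 130350000 N·mm.
Critical point at (x, y) = (114.6, 142.5) from centroid. f_tx = M·y/J = 1908 N/mm; f_ty = M·x/J = 1535 N/mm.
Resultant f_max = √[f_tx² + (f_v + f_ty)²] = √[1908² + (663.9 + 1535)²] = 2911 N/mm.
Capacity per unit length: φr_n = 0.75 × 0.6 × 480 × (0.707 × 16) = 2443 N/mm.
2911 > 2443 → NOT adequate.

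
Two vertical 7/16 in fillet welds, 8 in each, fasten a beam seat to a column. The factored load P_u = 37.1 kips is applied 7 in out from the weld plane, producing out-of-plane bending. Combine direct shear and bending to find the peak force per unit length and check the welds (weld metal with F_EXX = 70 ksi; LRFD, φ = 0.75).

L_w = 2 × 8 = 16 in; section modulus (unit throat) S = 2 × L²/6 = 21.33 in².
Direct shear f_v = P/L_w = 37.1/16 = 2.319 kip/in.
Moment M = P × e = 37.1 × 7 = 259.7 kip·in; bending f_b = M/S = 12.17 kip/in.
f_max = √(f_v² + f_b²) = √(2.319² + 12.17²) = 12.39 kip/in.
φr_n = 0.75 × 0.6 × 70 × (0.707 × 0.4375) = 9.743 kip/in → NOT adequate.

f_max ≈ 12.4 kip/in; NOT adequate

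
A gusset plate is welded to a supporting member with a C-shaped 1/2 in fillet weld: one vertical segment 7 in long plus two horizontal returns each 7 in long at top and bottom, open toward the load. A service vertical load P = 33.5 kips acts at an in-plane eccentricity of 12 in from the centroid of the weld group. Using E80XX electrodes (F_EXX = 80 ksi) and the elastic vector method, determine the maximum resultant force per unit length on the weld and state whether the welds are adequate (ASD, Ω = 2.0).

Total weld length L_w = 21 in. Treat welds as unit-width lines.
Centroid: x̄ = 2×7×3.5 / 21 = 2.333 in from the vertical weld.
Polar moment about centroid: J = I_x + I_y = [7³/12 + 2×7×3.5²] + [7×2.333² + 2(7³/12 + 7×1.167²)] = 314.4 in³.
Direct shear f_v = P/L_w = 33.5 / 21 = 1.595 kip/in (vertical).
Torsion M = P·e = 33.5 × 12 = 402 kip·in.
Critical point at (x, y) = (4.667, 3.5) from centroid. f_tx = M·y/J = 4.475 kip/in; f_ty = M·x/J = 5.967 kip/in.
Resultant f_max = √[f_tx² + (f_v + f_ty)²] = √[4.475² + (1.595 + 5.967)²] = 8.787 kip/in.
Capacity per unit length: r_n/Ω = (1/2.0) × 0.6 × 80 × (0.707 × 0.5) = 8.484 kip/in.
8.787 > 8.484 → NOT adequate.

f_max ≈ 8.79 kip/in; NOT adequate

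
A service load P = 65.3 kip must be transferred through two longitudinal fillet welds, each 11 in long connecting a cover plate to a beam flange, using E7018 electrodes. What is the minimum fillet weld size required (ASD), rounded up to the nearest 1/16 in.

E70XX → F_EXX = 70 ksi.
Total weld length L = 22 in.
Required throat t_e = P × Ω / (0.6 F_EXX × L) = 65.3 × 2.0 / (0.6 × 70 × 22) = 0.1413 in.
Required leg w = t_e / 0.707 = 0.1999 in → use 1/4 in.

w = 1/4 in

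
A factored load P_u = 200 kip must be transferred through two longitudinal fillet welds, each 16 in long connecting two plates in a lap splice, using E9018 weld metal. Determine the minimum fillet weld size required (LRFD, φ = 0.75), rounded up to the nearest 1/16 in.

w = 1/4 in

E90XX → F_EXX = 90 ksi.
Total weld length L = 32 in.
Required throat t_e = P_u / (φ × 0.6 F_EXX × L) = 200 / (0.75 × 0.6 × 90 × 32) = 0.1543 in.
Required leg w = t_e / 0.707 = 0.2183 in → use 1/4 in.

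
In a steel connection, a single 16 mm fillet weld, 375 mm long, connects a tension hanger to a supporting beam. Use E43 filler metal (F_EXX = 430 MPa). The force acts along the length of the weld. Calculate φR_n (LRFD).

Effective throat t_e = 0.707 × 16 = 11.31 mm.
Total length L = 375 mm; A_we = 11.31 × 375 = 4242 mm².
F_nw = 0.6 F_EXX = 0.6 × 430 = 258 MPa.
φR_n = 0.75 × 258 × 4242 × 10⁻³ = 820.8 kN.

φR_n ≈ 821 kN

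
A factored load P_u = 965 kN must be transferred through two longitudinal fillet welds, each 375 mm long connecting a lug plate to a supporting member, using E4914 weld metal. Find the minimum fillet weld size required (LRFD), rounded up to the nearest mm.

E49XX → F_EXX = 490 MPa.
Total weld length L = 750 mm.
Required throat t_e = P_u / (φ × 0.6 F_EXX × L) = 965 / (0.75 × 0.6 × 490 × 750 × 10⁻³) = 5.835 mm.
Required leg w = t_e / 0.707 = 8.253 mm → use 9 mm.

w = 9 mm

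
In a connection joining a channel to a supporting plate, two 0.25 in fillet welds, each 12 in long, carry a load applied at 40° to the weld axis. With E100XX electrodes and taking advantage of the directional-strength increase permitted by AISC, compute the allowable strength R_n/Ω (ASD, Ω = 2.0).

R_n/Ω ≈ 160 kips

E100XX → F_EXX = 100 ksi.
t_e = 0.707 × 0.25 = 0.1767 in; A_we = 0.1767 × 24 = 4.242 in².
Directional factor: 1.0 + 0.5 sin^1.5(40°) = 1.258.
F_nw = 0.6 × 100 × 1.258 = 75.46 ksi.
R_n/Ω = (75.46 × 4.242) / 2.0 = 160.1 kips.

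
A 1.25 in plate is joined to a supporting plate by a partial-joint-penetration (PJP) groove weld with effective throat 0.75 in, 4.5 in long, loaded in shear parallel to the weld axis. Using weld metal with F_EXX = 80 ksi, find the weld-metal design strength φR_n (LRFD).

φR_n ≈ 122 kip

Effective throat (given) t_e = 0.75 in.
A_we = 0.75 × 4.5 = 3.375 in².
F_nw = 0.6 F_EXX = 48 ksi.
φR_n = 0.75 × 48 × 3.375 = 121.5 kip.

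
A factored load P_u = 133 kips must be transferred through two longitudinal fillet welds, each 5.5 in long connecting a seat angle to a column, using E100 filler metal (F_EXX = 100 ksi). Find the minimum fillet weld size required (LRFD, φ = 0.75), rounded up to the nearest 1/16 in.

w = 7/16 in

Total weld length L = 11 in.
Required throat t_e = P_u / (φ × 0.6 F_EXX × L) = 133 / (0.75 × 0.6 × 100 × 11) = 0.2687 in.
Required leg w = t_e / 0.707 = 0.38 in → use 7/16 in.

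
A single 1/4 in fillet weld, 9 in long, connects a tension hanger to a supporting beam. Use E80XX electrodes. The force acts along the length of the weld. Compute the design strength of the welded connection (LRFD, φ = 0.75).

φR_n ≈ 57.3 kip

E80XX → F_EXX = 80 ksi.
Effective throat t_e = 0.707 × 0.25 = 0.1767 in.
Total length L = 9 in; A_we = 0.1767 × 9 = 1.591 in².
F_nw = 0.6 F_EXX = 0.6 × 80 = 48 ksi.
φR_n = 0.75 × 48 × 1.591 = 57.27 kip.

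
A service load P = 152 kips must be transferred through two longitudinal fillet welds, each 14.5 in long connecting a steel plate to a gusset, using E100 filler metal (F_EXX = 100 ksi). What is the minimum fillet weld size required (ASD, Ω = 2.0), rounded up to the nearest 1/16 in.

Total weld length L = 29 in.
Required throat t_e = P × Ω / (0.6 F_EXX × L) = 152 × 2.0 / (0.6 × 100 × 29) = 0.1747 in.
Required leg w = t_e / 0.707 = 0.2471 in → use 1/4 in.

w = 1/4 in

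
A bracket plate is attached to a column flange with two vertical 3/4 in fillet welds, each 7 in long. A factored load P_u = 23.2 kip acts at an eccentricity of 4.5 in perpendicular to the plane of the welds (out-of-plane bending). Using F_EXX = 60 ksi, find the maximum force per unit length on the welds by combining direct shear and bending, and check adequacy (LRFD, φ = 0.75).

L_w = 2 × 7 = 14 in; section modulus (unit throat) S = 2 × L²/6 = 16.33 in².
Direct shear f_v = P/L_w = 23.2/14 = 1.657 kip/in.
Moment M = P × e = 23.2 × 4.5 = 104.4 kip·in; bending f_b = M/S = 6.392 kip/in.
f_max = √(f_v² + f_b²) = √(1.657² + 6.392²) = 6.603 kip/in.
φr_n = 0.75 × 0.6 × 60 × (0.707 × 0.75) = 14.32 kip/in → adequate.

f_max ≈ 6.6 kip/in; adequate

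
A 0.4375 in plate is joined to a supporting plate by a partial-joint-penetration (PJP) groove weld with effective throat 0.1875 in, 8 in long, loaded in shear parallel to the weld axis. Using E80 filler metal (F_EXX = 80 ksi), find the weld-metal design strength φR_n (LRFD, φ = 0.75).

Effective throat (given) t_e = 0.1875 in.
A_we = 0.1875 × 8 = 1.5 in².
F_nw = 0.6 F_EXX = 48 ksi.
φR_n = 0.75 × 48 × 1.5 = 54 kips.

φR_n ≈ 54 kips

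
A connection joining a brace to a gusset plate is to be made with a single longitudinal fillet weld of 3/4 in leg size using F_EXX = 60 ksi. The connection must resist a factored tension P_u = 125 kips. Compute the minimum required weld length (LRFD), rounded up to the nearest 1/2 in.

L = 9 in

Throat t_e = 0.707 × 0.75 = 0.5302 in.
φr_n = 0.75 × 0.6 × 60 × 0.5302 = 14.32 kips/in.
L_req = P_u / φr_n = 125 / 14.32 = 8.731 in total.
Round up → use L = 9 in.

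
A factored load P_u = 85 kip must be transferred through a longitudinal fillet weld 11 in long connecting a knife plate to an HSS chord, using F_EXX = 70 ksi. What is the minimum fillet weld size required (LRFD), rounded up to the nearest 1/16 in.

w = 3/8 in

Total weld length L = 11 in.
Required throat t_e = P_u / (φ × 0.6 F_EXX × L) = 85 / (0.75 × 0.6 × 70 × 11) = 0.2453 in.
Required leg w = t_e / 0.707 = 0.347 in → use 3/8 in.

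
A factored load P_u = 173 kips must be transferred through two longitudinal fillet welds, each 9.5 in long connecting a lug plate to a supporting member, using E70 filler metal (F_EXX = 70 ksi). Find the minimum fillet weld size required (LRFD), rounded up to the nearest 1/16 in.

Total weld length L = 19 in.
Required throat t_e = P_u / (φ × 0.6 F_EXX × L) = 173 / (0.75 × 0.6 × 70 × 19) = 0.2891 in.
Required leg w = t_e / 0.707 = 0.4088 in → use 7/16 in.

w = 7/16 in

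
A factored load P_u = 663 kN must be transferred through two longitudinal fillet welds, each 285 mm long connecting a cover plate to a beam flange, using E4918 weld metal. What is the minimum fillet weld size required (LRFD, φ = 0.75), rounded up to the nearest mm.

E49XX → F_EXX = 490 MPa.
Total weld length L = 570 mm.
Required throat t_e = P_u / (φ × 0.6 F_EXX × L) = 663 / (0.75 × 0.6 × 490 × 570 × 10⁻³) = 5.275 mm.
Required leg w = t_e / 0.707 = 7.461 mm → use 8 mm.

w = 8 mm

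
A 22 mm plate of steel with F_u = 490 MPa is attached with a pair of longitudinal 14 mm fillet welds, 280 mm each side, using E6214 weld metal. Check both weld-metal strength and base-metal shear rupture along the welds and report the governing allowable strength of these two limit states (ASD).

E62XX → F_EXX = 620 MPa.
t_e = 0.707 × 14 = 9.898 mm; L = 560 mm.
Weld metal: R_n/Ω = (1/2.0) × 0.6 × 620 × 9.898 × 560 × 10⁻³ = 1031 kN.
Base metal (shear rupture): R_n/Ω = (1/2.0) × 0.6 × 490 × 22 × 560 × 10⁻³ = 1811 kN.
Governing: weld metal.

R_n/Ω ≈ 1030 kN (weld metal governs)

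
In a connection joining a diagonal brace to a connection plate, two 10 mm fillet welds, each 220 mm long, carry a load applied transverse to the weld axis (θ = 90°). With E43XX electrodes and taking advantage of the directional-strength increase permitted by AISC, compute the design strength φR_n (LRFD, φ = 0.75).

φR_n ≈ 903 kN

E43XX → F_EXX = 430 MPa.
t_e = 0.707 × 10 = 7.07 mm; A_we = 7.07 × 440 = 3111 mm².
Directional factor: 1.0 + 0.5 sin^1.5(90°) = 1.5.
F_nw = 0.6 × 430 × 1.5 = 387 MPa.
φR_n = 0.75 × 387 × 3111 × 10⁻³ = 902.9 kN.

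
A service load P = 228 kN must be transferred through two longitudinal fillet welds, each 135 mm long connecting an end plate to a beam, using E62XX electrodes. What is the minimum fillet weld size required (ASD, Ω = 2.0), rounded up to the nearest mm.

w = 7 mm

E62XX → F_EXX = 620 MPa.
Total weld length L = 270 mm.
Required throat t_e = P × Ω / (0.6 F_EXX × L) = 228 × 2.0 / (0.6 × 620 × 270 × 10⁻³) = 4.54 mm.
Required leg w = t_e / 0.707 = 6.422 mm → use 7 mm.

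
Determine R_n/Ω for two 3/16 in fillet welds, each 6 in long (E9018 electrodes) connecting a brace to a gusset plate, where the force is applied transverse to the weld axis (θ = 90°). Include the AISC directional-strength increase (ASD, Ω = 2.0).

E90XX → F_EXX = 90 ksi.
t_e = 0.707 × 0.1875 = 0.1326 in; A_we = 0.1326 × 12 = 1.591 in².
Directional factor: 1.0 + 0.5 sin^1.5(90°) = 1.5.
F_nw = 0.6 × 90 × 1.5 = 81 ksi.
R_n/Ω = (81 × 1.591) / 2.0 = 64.43 kip.

R_n/Ω ≈ 64.4 kip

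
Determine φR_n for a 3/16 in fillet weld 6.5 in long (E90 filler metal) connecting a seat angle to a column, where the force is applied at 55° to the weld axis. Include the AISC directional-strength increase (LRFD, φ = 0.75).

E90XX → F_EXX = 90 ksi.
t_e = 0.707 × 0.1875 = 0.1326 in; A_we = 0.1326 × 6.5 = 0.8617 in².
Directional factor: 1.0 + 0.5 sin^1.5(55°) = 1.371.
F_nw = 0.6 × 90 × 1.371 = 74.02 ksi.
φR_n = 0.75 × 74.02 × 0.8617 = 47.83 kips.

φR_n ≈ 47.8 kips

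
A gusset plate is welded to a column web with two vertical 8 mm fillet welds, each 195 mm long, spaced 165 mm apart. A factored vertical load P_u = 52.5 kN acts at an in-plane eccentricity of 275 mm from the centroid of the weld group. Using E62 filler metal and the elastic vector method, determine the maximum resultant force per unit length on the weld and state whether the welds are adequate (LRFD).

f_max ≈ 570 N/mm; adequate

E62XX → F_EXX = 620 MPa.
Total weld length L_w = 390 mm. Treat welds as unit-width lines.
Polar moment about centroid: J = 2[d³/12 + d(b/2)²] = 2[195³/12 + 195×82.5²] = 3890000 mm³.
Direct shear f_v = P/L_w = 52.5×10³ / 390 = 134.6 N/mm (vertical).
Torsion M = P·e = 52.5×10³ × 275 = 14438000 N·mm.
Critical point at (x, y) = (82.5, 97.5) from centroid. f_tx = M·y/J = 361.8 N/mm; f_ty = M·x/J = 306.2 N/mm.
Resultant f_max = √[f_tx² + (f_v + f_ty)²] = √[361.8² + (134.6 + 306.2)²] = 570.3 N/mm.
Capacity per unit length: φr_n = 0.75 × 0.6 × 620 × (0.707 × 8) = 1578 N/mm.
570.3 ≤ 1578 → adequate.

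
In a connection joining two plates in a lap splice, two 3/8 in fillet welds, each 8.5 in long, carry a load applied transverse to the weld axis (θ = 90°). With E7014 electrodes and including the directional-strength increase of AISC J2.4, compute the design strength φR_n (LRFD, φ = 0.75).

φR_n ≈ 213 kip

E70XX → F_EXX = 70 ksi.
t_e = 0.707 × 0.375 = 0.2651 in; A_we = 0.2651 × 17 = 4.507 in².
Directional factor: 1.0 + 0.5 sin^1.5(90°) = 1.5.
F_nw = 0.6 × 70 × 1.5 = 63 ksi.
φR_n = 0.75 × 63 × 4.507 = 213 kip.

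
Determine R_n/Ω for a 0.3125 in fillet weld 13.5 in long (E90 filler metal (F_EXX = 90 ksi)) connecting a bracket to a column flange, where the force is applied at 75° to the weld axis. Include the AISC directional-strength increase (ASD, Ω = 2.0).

t_e = 0.707 × 0.3125 = 0.2209 in; A_we = 0.2209 × 13.5 = 2.983 in².
Directional factor: 1.0 + 0.5 sin^1.5(75°) = 1.475.
F_nw = 0.6 × 90 × 1.475 = 79.63 ksi.
R_n/Ω = (79.63 × 2.983) / 2.0 = 118.8 kip.

R_n/Ω ≈ 119 kip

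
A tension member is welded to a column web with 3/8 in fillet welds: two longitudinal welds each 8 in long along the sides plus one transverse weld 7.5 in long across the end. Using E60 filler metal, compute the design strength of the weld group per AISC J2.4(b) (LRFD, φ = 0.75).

φR_n ≈ 178 kip

E60XX → F_EXX = 60 ksi.
t_e = 0.707 × 0.375 = 0.2651 in.
R_nwl = 0.6 × 60 × 0.2651 × 16 = 152.7 kip (longitudinal, 2 welds).
R_nwt = 0.6 × 60 × 0.2651 × 7.5 = 71.58 kip (transverse, base value).
(i) R_nwl + R_nwt = 224.3 kip; (ii) 0.85 R_nwl + 1.5 R_nwt = 237.2 kip.
R_n = max = 237.2 kip [governs: (ii)]; φR_n = 177.9 kip.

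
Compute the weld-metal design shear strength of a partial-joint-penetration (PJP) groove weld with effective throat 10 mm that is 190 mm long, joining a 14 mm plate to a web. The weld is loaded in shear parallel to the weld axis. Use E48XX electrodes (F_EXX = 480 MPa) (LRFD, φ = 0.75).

Effective throat (given) t_e = 10 mm.
A_we = 10 × 190 = 1900 mm².
F_nw = 0.6 F_EXX = 288 MPa.
φR_n = 0.75 × 288 × 1900 × 10⁻³ = 410.4 kN.

φR_n ≈ 410 kN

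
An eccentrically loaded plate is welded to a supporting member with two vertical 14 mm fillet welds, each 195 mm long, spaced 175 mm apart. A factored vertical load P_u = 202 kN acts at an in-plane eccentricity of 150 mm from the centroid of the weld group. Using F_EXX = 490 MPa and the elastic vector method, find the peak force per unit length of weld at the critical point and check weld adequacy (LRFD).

f_max ≈ 1340 N/mm; adequate

Total weld length L_w = 390 mm. Treat welds as unit-width lines.
Polar moment about centroid: J = 2[d³/12 + d(b/2)²] = 2[195³/12 + 195×87.5²] = 4222000 mm³.
Direct shear f_v = P/L_w = 202×10³ / 390 = 517.9 N/mm (vertical).
Torsion M = P·e = 202×10³ × 150 = 30300000 N·mm.
Critical point at (x, y) = (87.5, 97.5) from centroid. f_tx = M·y/J = 699.8 N/mm; f_ty = M·x/J = 628 N/mm.
Resultant f_max = √[f_tx² + (f_v + f_ty)²] = √[699.8² + (517.9 + 628)²] = 1343 N/mm.
Capacity per unit length: φr_n = 0.75 × 0.6 × 490 × (0.707 × 14) = 2183 N/mm.
1343 ≤ 2183 → adequate.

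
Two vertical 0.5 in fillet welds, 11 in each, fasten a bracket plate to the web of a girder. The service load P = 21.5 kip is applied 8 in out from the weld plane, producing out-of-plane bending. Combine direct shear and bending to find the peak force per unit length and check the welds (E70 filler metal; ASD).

f_max ≈ 4.38 kip/in; adequate

E70XX → F_EXX = 70 ksi.
L_w = 2 × 11 = 22 in; section modulus (unit throat) S = 2 × L²/6 = 40.33 in².
Direct shear f_v = P/L_w = 21.5/22 = 0.9773 kip/in.
Moment M = P × e = 21.5 × 8 = 172 kip·in; bending f_b = M/S = 4.264 kip/in.
f_max = √(f_v² + f_b²) = √(0.9773² + 4.264²) = 4.375 kip/in.
r_n/Ω = (1/2.0) × 0.6 × 70 × (0.707 × 0.5) = 7.423 kip/in → adequate.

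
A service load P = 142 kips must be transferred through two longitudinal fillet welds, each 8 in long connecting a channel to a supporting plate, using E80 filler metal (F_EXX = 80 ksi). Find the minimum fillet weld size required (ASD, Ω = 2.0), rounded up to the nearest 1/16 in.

w = 9/16 in

Total weld length L = 16 in.
Required throat t_e = P × Ω / (0.6 F_EXX × L) = 142 × 2.0 / (0.6 × 80 × 16) = 0.3698 in.
Required leg w = t_e / 0.707 = 0.523 in → use 9/16 in.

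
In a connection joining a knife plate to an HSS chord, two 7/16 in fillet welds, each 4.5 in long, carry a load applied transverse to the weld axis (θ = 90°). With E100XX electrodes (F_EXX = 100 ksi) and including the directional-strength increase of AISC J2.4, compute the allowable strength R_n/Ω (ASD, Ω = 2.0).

t_e = 0.707 × 0.4375 = 0.3093 in; A_we = 0.3093 × 9 = 2.784 in².
Directional factor: 1.0 + 0.5 sin^1.5(90°) = 1.5.
F_nw = 0.6 × 100 × 1.5 = 90 ksi.
R_n/Ω = (90 × 2.784) / 2.0 = 125.3 kip.

R_n/Ω ≈ 125 kip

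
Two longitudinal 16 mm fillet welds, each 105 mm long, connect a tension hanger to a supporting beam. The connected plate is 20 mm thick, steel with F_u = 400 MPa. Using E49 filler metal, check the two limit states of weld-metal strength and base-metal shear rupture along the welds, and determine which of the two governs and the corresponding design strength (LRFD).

φR_n ≈ 524 kN (weld metal governs)

E49XX → F_EXX = 490 MPa.
t_e = 0.707 × 16 = 11.31 mm; L = 210 mm.
Weld metal: φR_n = 0.75 × 0.6 × 490 × 11.31 × 210 × 10⁻³ = 523.8 kN.
Base metal (shear rupture): φR_n = 0.75 × 0.6 × 400 × 20 × 210 × 10⁻³ = 756 kN.
Governing: weld metal.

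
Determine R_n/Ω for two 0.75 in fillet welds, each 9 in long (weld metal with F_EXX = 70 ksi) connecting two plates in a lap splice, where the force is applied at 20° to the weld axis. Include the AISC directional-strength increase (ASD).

t_e = 0.707 × 0.75 = 0.5302 in; A_we = 0.5302 × 18 = 9.544 in².
Directional factor: 1.0 + 0.5 sin^1.5(20°) = 1.1.
F_nw = 0.6 × 70 × 1.1 = 46.2 ksi.
R_n/Ω = (46.2 × 9.544) / 2.0 = 220.5 kip.

R_n/Ω ≈ 220 kip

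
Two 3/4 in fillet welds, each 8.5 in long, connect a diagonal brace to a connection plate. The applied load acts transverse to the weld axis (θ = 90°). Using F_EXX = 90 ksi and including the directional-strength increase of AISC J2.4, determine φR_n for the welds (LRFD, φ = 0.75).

φR_n ≈ 548 kips

t_e = 0.707 × 0.75 = 0.5302 in; A_we = 0.5302 × 17 = 9.014 in².
Directional factor: 1.0 + 0.5 sin^1.5(90°) = 1.5.
F_nw = 0.6 × 90 × 1.5 = 81 ksi.
φR_n = 0.75 × 81 × 9.014 = 547.6 kips.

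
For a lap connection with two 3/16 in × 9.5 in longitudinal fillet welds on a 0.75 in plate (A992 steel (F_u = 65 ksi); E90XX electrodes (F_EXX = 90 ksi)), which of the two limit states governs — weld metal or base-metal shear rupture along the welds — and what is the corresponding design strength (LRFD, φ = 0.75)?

φR_n ≈ 102 kips (weld metal governs)

t_e = 0.707 × 0.1875 = 0.1326 in; L = 19 in.
Weld metal: φR_n = 0.75 × 0.6 × 90 × 0.1326 × 19 = 102 kips.
Base metal (shear rupture): φR_n = 0.75 × 0.6 × 65 × 0.75 × 19 = 416.8 kips.
Governing: weld metal.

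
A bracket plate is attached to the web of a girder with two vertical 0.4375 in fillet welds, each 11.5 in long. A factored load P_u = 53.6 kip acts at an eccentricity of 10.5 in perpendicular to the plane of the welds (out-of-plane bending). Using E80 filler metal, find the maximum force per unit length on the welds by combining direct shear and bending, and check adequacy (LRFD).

f_max ≈ 13 kip/in; NOT adequate

E80XX → F_EXX = 80 ksi.
L_w = 2 × 11.5 = 23 in; section modulus (unit throat) S = 2 × L²/6 = 44.08 in².
Direct shear f_v = P/L_w = 53.6/23 = 2.33 kip/in.
Moment M = P × e = 53.6 × 10.5 = 562.8 kip·in; bending f_b = M/S = 12.77 kip/in.
f_max = √(f_v² + f_b²) = √(2.33² + 12.77²) = 12.98 kip/in.
φr_n = 0.75 × 0.6 × 80 × (0.707 × 0.4375) = 11.14 kip/in → NOT adequate.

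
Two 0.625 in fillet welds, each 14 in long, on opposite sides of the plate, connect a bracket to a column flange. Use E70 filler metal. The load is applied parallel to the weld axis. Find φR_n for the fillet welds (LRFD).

E70XX → F_EXX = 70 ksi.
Effective throat t_e = 0.707 × 0.625 = 0.4419 in.
Total length L = 28 in; A_we = 0.4419 × 28 = 12.37 in².
F_nw = 0.6 F_EXX = 0.6 × 70 = 42 ksi.
φR_n = 0.75 × 42 × 12.37 = 389.7 kips.

φR_n ≈ 390 kips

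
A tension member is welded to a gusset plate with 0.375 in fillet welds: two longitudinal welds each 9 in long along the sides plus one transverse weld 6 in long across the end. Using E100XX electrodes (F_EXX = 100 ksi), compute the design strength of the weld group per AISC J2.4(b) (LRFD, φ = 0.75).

t_e = 0.707 × 0.375 = 0.2651 in.
R_nwl = 0.6 × 100 × 0.2651 × 18 = 286.3 kips (longitudinal, 2 welds).
R_nwt = 0.6 × 100 × 0.2651 × 6 = 95.45 kips (transverse, base value).
(i) R_nwl + R_nwt = 381.8 kips; (ii) 0.85 R_nwl + 1.5 R_nwt = 386.6 kips.
R_n = max = 386.6 kips [governs: (ii)]; φR_n = 289.9 kips.

φR_n ≈ 290 kips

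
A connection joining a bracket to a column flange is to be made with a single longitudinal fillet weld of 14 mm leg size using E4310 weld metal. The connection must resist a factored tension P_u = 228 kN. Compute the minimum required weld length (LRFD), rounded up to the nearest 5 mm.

E43XX → F_EXX = 430 MPa.
Throat t_e = 0.707 × 14 = 9.898 mm.
φr_n = 0.75 × 0.6 × 430 × 9.898 × 10⁻³ = 1.915 kN/mm.
L_req = P_u / φr_n = 228 / 1.915 = 119 mm total.
Round up → use L = 120 mm.

L = 120 mm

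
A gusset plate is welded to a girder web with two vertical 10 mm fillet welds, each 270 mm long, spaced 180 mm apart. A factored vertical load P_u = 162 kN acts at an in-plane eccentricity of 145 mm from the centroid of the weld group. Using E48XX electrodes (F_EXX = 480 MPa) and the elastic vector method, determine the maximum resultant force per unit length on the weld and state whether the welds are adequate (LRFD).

f_max ≈ 710 N/mm; adequate

Total weld length L_w = 540 mm. Treat welds as unit-width lines.
Polar moment about centroid: J = 2[d³/12 + d(b/2)²] = 2[270³/12 + 270×90²] = 7654000 mm³.
Direct shear f_v = P/L_w = 162×10³ / 540 = 300 N/mm (vertical).
Torsion M = P·e = 162×10³ × 145 = 23490000 N·mm.
Critical point at (x, y) = (90, 135) from centroid. f_tx = M·y/J = 414.3 N/mm; f_ty = M·x/J = 276.2 N/mm.
Resultant f_max = √[f_tx² + (f_v + f_ty)²] = √[414.3² + (300 + 276.2)²] = 709.7 N/mm.
Capacity per unit length: φr_n = 0.75 × 0.6 × 480 × (0.707 × 10) = 1527 N/mm.
709.7 ≤ 1527 → adequate.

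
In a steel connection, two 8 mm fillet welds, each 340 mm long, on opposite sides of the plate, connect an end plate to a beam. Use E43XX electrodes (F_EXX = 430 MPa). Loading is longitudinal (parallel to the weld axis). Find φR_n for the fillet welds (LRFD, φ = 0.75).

Effective throat t_e = 0.707 × 8 = 5.656 mm.
Total length L = 680 mm; A_we = 5.656 × 680 = 3846 mm².
F_nw = 0.6 F_EXX = 0.6 × 430 = 258 MPa.
φR_n = 0.75 × 258 × 3846 × 10⁻³ = 744.2 kN.

φR_n ≈ 744 kN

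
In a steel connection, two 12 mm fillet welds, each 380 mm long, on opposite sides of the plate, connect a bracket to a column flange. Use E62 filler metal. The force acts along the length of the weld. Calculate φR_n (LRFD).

E62XX → F_EXX = 620 MPa.
Effective throat t_e = 0.707 × 12 = 8.484 mm.
Total length L = 760 mm; A_we = 8.484 × 760 = 6448 mm².
F_nw = 0.6 F_EXX = 0.6 × 620 = 372 MPa.
φR_n = 0.75 × 372 × 6448 × 10⁻³ = 1799 kN.

φR_n ≈ 1800 kN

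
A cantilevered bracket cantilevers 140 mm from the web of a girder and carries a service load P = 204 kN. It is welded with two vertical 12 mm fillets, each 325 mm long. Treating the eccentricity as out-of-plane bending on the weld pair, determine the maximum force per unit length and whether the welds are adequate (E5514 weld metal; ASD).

E55XX → F_EXX = 550 MPa.
L_w = 2 × 325 = 650 mm; section modulus (unit throat) S = 2 × L²/6 = 35210 mm².
Direct shear f_v = P/L_w = 204×10³/650 = 313.8 N/mm.
Moment M = P × e = 204×10³ × 140 = 28560000 N·mm; bending f_b = M/S = 811.2 N/mm.
f_max = √(f_v² + f_b²) = √(313.8² + 811.2²) = 869.8 N/mm.
r_n/Ω = (1/2.0) × 0.6 × 550 × (0.707 × 12) = 1400 N/mm → adequate.

f_max ≈ 870 N/mm; adequate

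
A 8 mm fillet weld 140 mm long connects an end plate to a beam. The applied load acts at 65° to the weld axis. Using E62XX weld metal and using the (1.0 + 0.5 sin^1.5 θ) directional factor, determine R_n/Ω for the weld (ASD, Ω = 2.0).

E62XX → F_EXX = 620 MPa.
t_e = 0.707 × 8 = 5.656 mm; A_we = 5.656 × 140 = 791.8 mm².
Directional factor: 1.0 + 0.5 sin^1.5(65°) = 1.431.
F_nw = 0.6 × 620 × 1.431 = 532.5 MPa.
R_n/Ω = (532.5 × 791.8) / 2.0 × 10⁻³ = 210.8 kN.

R_n/Ω ≈ 211 kN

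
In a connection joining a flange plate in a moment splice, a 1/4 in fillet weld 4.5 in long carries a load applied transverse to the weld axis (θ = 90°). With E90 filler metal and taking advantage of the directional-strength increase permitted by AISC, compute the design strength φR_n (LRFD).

φR_n ≈ 48.3 kips

E90XX → F_EXX = 90 ksi.
t_e = 0.707 × 0.25 = 0.1767 in; A_we = 0.1767 × 4.5 = 0.7954 in².
Directional factor: 1.0 + 0.5 sin^1.5(90°) = 1.5.
F_nw = 0.6 × 90 × 1.5 = 81 ksi.
φR_n = 0.75 × 81 × 0.7954 = 48.32 kips.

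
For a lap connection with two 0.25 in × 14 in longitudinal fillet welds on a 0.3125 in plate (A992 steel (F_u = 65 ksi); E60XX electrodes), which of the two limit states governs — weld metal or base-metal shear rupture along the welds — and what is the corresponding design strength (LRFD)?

E60XX → F_EXX = 60 ksi.
t_e = 0.707 × 0.25 = 0.1767 in; L = 28 in.
Weld metal: φR_n = 0.75 × 0.6 × 60 × 0.1767 × 28 = 133.6 kip.
Base metal (shear rupture): φR_n = 0.75 × 0.6 × 65 × 0.3125 × 28 = 255.9 kip.
Governing: weld metal.

φR_n ≈ 134 kip (weld metal governs)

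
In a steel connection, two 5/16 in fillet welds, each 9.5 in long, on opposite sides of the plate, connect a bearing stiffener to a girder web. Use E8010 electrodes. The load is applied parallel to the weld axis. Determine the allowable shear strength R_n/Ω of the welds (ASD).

R_n/Ω ≈ 101 kip

E80XX → F_EXX = 80 ksi.
Effective throat t_e = 0.707 × 0.3125 = 0.2209 in.
Total length L = 19 in; A_we = 0.2209 × 19 = 4.198 in².
F_nw = 0.6 F_EXX = 0.6 × 80 = 48 ksi.
R_n = 48 × 4.198 = 201.5 kip; R_n/Ω = 201.5/2.0 = 100.7 kip.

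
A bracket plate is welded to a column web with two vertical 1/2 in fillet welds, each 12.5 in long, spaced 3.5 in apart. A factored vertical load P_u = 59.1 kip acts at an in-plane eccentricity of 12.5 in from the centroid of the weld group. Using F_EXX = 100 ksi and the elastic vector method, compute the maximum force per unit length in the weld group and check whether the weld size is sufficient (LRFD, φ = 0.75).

Total weld length L_w = 25 in. Treat welds as unit-width lines.
Polar moment about centroid: J = 2[d³/12 + d(b/2)²] = 2[12.5³/12 + 12.5×1.75²] = 402.1 in³.
Direct shear f_v = P/L_w = 59.1 / 25 = 2.364 kip/in (vertical).
Torsion M = P·e = 59.1 × 12.5 = 738.75 kip·in.
Critical point at (x, y) = (1.75, 6.25) from centroid. f_tx = M·y/J = 11.48 kip/in; f_ty = M·x/J = 3.215 kip/in.
Resultant f_max = √[f_tx² + (f_v + f_ty)²] = √[11.48² + (2.364 + 3.215)²] = 12.77 kip/in.
Capacity per unit length: φr_n = 0.75 × 0.6 × 100 × (0.707 × 0.5) = 15.91 kip/in.
12.77 ≤ 15.91 → adequate.

f_max ≈ 12.8 kip/in; adequate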